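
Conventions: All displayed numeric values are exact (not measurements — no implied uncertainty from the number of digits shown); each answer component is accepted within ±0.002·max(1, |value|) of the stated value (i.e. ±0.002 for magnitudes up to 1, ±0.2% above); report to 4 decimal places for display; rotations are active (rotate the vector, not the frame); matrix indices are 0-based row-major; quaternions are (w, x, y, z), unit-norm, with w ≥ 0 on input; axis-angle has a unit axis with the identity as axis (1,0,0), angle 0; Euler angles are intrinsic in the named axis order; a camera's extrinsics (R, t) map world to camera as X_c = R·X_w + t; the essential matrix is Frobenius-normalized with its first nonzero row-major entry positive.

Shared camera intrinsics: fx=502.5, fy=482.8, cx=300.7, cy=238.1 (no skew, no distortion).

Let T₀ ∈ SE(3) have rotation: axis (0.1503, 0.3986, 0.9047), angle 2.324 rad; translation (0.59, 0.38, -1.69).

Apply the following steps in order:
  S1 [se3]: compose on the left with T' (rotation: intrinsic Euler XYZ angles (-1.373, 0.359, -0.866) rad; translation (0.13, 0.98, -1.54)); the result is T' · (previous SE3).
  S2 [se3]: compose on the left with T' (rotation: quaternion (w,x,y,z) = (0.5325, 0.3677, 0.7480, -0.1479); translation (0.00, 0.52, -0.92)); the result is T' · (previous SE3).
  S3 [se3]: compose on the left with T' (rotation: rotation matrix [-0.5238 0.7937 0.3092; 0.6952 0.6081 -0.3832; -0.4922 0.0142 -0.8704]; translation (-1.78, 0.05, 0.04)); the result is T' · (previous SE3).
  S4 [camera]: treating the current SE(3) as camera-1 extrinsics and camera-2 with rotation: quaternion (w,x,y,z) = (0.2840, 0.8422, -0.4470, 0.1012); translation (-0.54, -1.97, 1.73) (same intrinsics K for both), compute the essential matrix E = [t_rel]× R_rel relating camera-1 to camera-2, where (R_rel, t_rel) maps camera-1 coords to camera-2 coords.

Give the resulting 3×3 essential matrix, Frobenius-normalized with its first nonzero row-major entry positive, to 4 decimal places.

after S1 (compose_se3): R=[0.1292 -0.3842 0.9142; 0.0813 0.9229 0.3764; -0.9883 0.0257 0.1504], t=(0.1651, -0.8427, -1.6980)
after S2 (compose_se3): R=[-0.6432 0.7331 0.2211; 0.7121 0.4664 0.5248; 0.2816 0.4950 -0.8220], t=(-1.7909, 1.0473, -0.5521)
after S3 (compose_se3): R=[0.9892 0.1393 0.0466; -0.1221 0.6036 0.7879; 0.0816 -0.7850 0.6141], t=(-0.1813, -0.3466, 1.4169)
after S4 (essential): [0.2100 0.5036 0.3466; 0.3535 -0.4457 0.0952; 0.4091 -0.0759 0.2762]

matrix = [0.2100 0.5036 0.3466; 0.3535 -0.4457 0.0952; 0.4091 -0.0759 0.2762]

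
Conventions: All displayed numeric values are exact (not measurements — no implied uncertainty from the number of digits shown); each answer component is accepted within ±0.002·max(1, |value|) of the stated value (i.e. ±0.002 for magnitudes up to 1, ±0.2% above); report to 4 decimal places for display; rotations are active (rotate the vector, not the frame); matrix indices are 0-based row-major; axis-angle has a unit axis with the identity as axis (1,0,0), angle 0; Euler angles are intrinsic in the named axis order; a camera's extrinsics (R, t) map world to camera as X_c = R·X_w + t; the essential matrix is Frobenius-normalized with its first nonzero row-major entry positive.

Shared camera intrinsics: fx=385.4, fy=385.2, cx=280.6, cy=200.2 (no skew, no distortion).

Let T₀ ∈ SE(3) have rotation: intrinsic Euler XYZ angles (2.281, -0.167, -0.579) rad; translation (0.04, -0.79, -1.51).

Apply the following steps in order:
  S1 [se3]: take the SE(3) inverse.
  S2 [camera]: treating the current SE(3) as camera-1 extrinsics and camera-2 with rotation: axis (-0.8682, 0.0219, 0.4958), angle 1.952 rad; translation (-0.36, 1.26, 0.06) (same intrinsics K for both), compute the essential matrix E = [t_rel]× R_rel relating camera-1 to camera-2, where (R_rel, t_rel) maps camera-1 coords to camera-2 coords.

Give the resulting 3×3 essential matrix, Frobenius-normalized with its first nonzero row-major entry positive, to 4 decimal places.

matrix = [0.0706 0.3649 -0.2742; -0.6654 -0.0643 0.1233; 0.2191 -0.4367 0.2932]

after S1 (invert_se3): R=[0.8254 0.2513 -0.5056; 0.5396 -0.6147 0.5753; -0.1662 -0.7477 -0.6429], t=(-0.5980, 0.3616, -1.5548)
after S2 (essential): [0.0706 0.3649 -0.2742; -0.6654 -0.0643 0.1233; 0.2191 -0.4367 0.2932]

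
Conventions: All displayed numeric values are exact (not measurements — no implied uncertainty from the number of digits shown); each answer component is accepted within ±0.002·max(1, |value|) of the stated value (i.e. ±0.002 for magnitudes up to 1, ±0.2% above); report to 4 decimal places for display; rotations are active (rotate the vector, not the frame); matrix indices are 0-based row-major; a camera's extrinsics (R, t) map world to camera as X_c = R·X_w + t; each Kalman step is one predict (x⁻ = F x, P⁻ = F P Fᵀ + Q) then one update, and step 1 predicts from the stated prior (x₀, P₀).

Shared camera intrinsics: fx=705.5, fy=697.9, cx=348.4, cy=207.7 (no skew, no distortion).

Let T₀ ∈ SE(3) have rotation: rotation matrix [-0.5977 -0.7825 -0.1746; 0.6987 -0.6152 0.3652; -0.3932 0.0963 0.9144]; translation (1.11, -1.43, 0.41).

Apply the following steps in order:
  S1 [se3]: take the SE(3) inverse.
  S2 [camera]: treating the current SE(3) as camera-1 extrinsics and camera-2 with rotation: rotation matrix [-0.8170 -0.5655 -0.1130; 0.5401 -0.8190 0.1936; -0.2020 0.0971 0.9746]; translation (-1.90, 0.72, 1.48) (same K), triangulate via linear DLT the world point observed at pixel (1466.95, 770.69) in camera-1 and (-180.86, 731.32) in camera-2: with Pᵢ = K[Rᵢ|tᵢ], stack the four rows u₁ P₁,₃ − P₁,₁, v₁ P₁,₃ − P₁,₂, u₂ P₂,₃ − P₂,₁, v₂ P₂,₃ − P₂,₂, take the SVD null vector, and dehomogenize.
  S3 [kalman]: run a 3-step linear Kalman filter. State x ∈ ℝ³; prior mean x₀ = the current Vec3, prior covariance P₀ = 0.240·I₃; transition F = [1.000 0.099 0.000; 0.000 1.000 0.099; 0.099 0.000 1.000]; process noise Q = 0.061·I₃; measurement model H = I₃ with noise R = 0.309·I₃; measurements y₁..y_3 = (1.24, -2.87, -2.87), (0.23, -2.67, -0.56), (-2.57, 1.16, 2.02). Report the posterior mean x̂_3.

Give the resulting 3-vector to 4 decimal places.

after S1 (invert_se3): R=[-0.5977 0.6987 -0.3932; -0.7825 -0.6152 0.0963; -0.1746 0.3652 0.9144], t=(1.8238, -0.0506, 0.3412)
after S2 (triangulate): (0.0095, -0.8170, 0.6414)
after S3 (kf_track): (-0.7953, -0.9951, 0.2606)

result = (-0.7953, -0.9951, 0.2606)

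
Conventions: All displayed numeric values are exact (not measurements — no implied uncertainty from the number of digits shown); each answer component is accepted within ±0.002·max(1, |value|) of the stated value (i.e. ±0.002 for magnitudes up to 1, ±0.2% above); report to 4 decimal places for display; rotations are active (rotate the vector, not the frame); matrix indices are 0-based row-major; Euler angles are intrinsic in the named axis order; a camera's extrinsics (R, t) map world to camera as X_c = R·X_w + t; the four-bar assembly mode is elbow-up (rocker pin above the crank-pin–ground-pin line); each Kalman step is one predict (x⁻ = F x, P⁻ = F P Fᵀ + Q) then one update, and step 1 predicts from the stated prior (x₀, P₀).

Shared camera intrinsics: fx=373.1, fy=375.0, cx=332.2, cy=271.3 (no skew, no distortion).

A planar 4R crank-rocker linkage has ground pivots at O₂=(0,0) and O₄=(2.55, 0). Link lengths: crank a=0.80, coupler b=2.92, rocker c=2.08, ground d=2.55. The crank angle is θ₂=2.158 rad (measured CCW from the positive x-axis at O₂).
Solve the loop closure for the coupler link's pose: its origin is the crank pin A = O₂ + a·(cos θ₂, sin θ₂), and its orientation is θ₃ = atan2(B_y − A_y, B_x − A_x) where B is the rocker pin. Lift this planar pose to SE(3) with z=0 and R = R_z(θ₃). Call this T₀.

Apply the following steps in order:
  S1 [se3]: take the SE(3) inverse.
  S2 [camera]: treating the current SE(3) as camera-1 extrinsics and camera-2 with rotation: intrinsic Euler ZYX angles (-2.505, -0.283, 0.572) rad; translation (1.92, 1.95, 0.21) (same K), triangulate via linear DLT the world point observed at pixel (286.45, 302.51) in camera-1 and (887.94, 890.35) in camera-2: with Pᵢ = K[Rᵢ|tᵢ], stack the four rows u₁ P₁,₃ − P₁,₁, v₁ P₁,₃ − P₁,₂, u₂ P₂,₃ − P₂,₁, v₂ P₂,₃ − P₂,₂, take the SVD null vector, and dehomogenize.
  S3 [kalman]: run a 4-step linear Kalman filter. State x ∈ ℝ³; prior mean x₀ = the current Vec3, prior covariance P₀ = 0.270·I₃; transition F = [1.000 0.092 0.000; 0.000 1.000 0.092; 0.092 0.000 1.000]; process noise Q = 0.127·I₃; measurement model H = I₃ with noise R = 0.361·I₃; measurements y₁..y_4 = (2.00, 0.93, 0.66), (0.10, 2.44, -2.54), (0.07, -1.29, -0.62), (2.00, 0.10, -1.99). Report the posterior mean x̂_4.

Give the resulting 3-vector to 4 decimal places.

result = (1.0438, 0.1642, -1.1753)

source (fourbar_fk): coupler pose = R=[0.8827 -0.4699 0.0000; 0.4699 0.8827 0.0000; 0.0000 0.0000 1.0000], t=(-0.4432, 0.6660, 0.0000)
after S1 (invert_se3): R=[0.8827 0.4699 0.0000; -0.4699 0.8827 0.0000; 0.0000 0.0000 1.0000], t=(0.0783, -0.7962, 0.0000)
after S2 (triangulate): (-0.7007, 0.6937, 1.7473)
after S3 (kf_track): (1.0438, 0.1642, -1.1753)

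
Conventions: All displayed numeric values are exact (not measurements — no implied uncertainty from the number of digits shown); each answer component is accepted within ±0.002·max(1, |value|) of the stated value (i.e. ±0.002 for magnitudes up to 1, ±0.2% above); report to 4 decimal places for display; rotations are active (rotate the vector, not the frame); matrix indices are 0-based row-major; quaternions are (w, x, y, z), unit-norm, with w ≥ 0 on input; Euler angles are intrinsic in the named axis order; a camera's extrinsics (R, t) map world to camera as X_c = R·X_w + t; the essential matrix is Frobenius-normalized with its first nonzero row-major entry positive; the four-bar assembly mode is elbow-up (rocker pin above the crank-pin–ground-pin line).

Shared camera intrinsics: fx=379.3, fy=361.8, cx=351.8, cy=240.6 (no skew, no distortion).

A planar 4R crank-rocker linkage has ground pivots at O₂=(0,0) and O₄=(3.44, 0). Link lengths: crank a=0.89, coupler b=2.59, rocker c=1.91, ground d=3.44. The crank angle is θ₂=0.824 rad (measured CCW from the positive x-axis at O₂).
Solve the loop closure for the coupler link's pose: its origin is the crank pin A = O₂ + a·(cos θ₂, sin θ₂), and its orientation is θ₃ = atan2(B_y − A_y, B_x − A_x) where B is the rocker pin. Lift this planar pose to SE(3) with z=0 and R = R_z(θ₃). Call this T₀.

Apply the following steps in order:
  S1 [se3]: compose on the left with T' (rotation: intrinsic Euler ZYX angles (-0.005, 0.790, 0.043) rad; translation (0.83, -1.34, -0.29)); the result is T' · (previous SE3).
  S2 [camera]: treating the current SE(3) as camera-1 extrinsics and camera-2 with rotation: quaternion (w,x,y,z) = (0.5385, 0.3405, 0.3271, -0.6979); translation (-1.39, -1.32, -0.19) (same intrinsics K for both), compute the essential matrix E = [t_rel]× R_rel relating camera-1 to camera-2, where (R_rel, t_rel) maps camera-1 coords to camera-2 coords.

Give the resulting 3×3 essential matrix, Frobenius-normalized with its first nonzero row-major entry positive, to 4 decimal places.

matrix = [0.2653 0.4068 -0.5125; -0.1033 0.1916 0.0480; -0.3624 0.5141 0.2370]

source (fourbar_fk): coupler pose = R=[0.8899 -0.4562 0.0000; 0.4562 0.8899 0.0000; 0.0000 0.0000 1.0000], t=(0.6046, 0.6531, 0.0000)
after S1 (compose_se3): R=[0.6425 -0.2895 0.7095; 0.4526 0.8905 -0.0465; -0.6183 0.3510 0.7032], t=(1.2787, -0.6897, -0.6997)
after S2 (essential): [0.2653 0.4068 -0.5125; -0.1033 0.1916 0.0480; -0.3624 0.5141 0.2370]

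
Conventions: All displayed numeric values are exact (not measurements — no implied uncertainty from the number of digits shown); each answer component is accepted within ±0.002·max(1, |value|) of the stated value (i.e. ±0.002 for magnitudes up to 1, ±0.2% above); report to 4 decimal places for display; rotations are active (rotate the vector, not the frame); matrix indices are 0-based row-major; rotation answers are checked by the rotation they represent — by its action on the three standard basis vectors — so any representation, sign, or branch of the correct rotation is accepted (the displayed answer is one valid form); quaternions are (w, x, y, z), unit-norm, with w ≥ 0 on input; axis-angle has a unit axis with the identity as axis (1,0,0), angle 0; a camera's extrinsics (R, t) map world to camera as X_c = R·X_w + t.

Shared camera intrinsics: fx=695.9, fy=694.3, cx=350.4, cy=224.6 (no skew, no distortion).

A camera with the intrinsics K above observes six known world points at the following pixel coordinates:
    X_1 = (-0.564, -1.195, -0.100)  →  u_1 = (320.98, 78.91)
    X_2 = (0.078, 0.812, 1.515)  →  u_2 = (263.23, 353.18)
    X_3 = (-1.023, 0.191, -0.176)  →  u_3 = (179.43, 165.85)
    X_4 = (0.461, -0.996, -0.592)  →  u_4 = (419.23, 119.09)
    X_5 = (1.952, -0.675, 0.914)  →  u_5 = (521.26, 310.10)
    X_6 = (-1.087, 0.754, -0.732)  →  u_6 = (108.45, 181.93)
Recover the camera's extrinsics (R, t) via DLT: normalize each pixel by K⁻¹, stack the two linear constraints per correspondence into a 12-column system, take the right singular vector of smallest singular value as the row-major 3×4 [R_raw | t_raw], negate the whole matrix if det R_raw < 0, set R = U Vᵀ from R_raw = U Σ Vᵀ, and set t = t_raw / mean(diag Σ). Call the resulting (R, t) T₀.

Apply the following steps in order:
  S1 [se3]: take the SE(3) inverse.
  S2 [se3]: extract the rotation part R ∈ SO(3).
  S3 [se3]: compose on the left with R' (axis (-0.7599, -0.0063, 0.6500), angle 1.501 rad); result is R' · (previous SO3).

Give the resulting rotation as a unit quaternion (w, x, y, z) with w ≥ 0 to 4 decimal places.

rotation (quat) = (0.9145, -0.3181, -0.0792, 0.2371)

source (pnp_recover): camera pose = R=[0.8498 -0.5252 -0.0453; 0.4955 0.7665 0.4087; -0.1799 -0.3698 0.9115], t=(-0.4100, -0.0400, 5.6301)
after S1 (invert_se3): R=[0.8498 0.4955 -0.1799; -0.5252 0.7665 -0.3698; -0.0453 0.4087 0.9115], t=(1.3812, 1.8971, -5.1343)
after S2 (rot_of_se3): [0.8498 0.4955 -0.1799; -0.5252 0.7665 -0.3698; -0.0453 0.4087 0.9115]
after S3 (compose_so3): [0.8751 -0.3832 -0.2957; 0.4840 0.6852 0.5443; -0.0060 -0.6194 0.7851]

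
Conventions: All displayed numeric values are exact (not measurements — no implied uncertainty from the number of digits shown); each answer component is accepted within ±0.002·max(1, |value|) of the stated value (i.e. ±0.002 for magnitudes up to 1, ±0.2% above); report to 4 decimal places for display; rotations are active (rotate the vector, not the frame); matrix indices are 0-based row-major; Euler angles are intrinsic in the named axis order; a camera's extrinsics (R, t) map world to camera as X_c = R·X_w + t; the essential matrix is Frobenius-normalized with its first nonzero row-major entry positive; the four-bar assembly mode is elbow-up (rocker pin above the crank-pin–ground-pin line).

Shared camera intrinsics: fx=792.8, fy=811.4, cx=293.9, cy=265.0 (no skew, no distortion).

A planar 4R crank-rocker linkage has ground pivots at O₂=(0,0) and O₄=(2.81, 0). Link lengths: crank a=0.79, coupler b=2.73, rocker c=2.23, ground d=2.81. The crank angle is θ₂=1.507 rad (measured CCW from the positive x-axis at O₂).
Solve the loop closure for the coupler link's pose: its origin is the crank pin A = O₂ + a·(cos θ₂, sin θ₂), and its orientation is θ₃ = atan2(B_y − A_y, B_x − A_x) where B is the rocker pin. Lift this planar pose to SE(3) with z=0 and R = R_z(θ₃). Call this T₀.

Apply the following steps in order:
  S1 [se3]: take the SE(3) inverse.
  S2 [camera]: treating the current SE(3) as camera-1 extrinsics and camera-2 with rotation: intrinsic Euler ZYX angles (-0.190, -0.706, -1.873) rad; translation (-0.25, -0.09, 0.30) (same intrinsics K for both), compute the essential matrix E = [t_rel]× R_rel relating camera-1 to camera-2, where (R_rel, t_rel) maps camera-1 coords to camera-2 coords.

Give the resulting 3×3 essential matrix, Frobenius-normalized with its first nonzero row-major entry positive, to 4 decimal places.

matrix = [0.2086 -0.4449 -0.4135; 0.3491 -0.2544 0.0509; -0.4169 0.0320 -0.4729]

source (fourbar_fk): coupler pose = R=[0.8580 -0.5136 0.0000; 0.5136 0.8580 0.0000; 0.0000 0.0000 1.0000], t=(0.0504, 0.7884, 0.0000)
after S1 (invert_se3): R=[0.8580 0.5136 0.0000; -0.5136 0.8580 0.0000; 0.0000 0.0000 1.0000], t=(-0.4482, -0.6506, 0.0000)
after S2 (essential): [0.2086 -0.4449 -0.4135; 0.3491 -0.2544 0.0509; -0.4169 0.0320 -0.4729]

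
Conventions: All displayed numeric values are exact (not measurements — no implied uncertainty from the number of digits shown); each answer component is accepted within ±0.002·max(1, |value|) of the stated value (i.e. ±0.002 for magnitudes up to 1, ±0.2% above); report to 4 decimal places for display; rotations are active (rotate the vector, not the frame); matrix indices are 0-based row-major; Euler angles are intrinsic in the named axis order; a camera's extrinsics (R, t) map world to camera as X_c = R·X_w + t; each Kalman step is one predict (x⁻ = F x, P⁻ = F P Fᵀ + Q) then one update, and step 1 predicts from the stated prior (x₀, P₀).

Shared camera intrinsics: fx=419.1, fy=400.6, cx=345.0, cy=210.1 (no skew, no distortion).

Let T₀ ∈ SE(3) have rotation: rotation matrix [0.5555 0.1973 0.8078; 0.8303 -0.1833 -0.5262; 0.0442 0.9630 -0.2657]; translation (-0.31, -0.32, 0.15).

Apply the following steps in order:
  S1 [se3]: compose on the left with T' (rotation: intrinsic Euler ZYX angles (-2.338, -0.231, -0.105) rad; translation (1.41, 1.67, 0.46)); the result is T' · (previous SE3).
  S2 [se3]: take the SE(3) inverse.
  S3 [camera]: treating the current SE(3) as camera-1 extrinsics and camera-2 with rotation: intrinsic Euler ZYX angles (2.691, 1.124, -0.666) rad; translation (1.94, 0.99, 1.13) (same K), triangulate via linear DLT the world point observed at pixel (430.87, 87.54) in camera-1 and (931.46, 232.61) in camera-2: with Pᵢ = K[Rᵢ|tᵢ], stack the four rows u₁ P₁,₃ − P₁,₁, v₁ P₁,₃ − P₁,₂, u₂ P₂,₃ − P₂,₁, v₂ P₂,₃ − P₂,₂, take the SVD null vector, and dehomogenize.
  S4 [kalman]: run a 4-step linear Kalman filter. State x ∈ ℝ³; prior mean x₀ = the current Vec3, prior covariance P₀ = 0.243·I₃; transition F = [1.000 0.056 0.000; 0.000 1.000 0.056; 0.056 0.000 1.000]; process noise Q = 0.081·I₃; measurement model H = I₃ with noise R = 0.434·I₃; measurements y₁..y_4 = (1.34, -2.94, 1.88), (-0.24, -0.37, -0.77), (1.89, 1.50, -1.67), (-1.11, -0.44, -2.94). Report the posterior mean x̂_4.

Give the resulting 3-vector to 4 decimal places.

after S1 (compose_se3): R=[0.2156 -0.0366 -0.9758; -0.9728 0.0792 -0.2179; 0.0853 0.9962 -0.0186], t=(1.4307, 2.1273, 0.5669)
after S2 (invert_se3): R=[0.2156 -0.9728 0.0853; -0.0366 0.0792 0.9962; -0.9758 -0.2179 -0.0186], t=(1.7126, -0.6808, 1.8702)
after S3 (triangulate): (-1.4949, 0.7242, -0.4053)
after S4 (kf_track): (-0.1227, -0.1384, -1.4059)

result = (-0.1227, -0.1384, -1.4059)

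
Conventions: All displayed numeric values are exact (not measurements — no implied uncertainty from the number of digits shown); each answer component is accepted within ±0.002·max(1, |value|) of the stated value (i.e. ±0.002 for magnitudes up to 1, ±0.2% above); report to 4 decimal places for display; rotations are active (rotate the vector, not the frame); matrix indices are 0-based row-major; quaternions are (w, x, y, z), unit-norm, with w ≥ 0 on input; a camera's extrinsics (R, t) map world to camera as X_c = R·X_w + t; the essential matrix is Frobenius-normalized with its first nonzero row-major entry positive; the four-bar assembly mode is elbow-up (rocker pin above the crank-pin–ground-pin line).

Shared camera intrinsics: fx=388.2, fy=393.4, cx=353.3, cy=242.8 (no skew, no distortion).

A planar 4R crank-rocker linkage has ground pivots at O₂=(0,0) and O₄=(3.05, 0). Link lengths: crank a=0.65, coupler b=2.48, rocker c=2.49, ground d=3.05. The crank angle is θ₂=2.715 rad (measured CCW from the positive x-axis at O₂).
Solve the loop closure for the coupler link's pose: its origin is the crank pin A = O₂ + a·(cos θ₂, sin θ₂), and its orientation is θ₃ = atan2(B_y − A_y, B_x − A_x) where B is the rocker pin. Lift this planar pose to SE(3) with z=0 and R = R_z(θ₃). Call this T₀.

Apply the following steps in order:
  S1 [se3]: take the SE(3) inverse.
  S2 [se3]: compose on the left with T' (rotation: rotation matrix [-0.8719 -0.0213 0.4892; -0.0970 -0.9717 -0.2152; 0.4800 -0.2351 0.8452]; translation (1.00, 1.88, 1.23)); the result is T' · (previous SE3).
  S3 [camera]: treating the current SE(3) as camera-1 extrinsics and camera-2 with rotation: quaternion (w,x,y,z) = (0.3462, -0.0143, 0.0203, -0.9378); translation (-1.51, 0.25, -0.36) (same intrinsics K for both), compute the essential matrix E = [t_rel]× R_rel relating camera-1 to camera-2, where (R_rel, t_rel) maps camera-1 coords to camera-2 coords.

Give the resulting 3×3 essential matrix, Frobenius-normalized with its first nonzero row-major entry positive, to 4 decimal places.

matrix = [0.4155 0.1874 -0.3791; -0.2898 0.6085 -0.1606; 0.3493 -0.0240 -0.2143]

source (fourbar_fk): coupler pose = R=[0.7815 -0.6238 0.0000; 0.6238 0.7815 0.0000; 0.0000 0.0000 1.0000], t=(-0.5917, 0.2690, 0.0000)
after S1 (invert_se3): R=[0.7815 0.6238 0.0000; -0.6238 0.7815 0.0000; 0.0000 0.0000 1.0000], t=(0.2947, -0.5794, 0.0000)
after S2 (compose_se3): R=[-0.6681 -0.5606 0.4892; 0.5304 -0.8200 -0.2152; 0.5218 0.1157 0.8452], t=(0.7554, 2.4144, 1.5077)
after S3 (essential): [0.4155 0.1874 -0.3791; -0.2898 0.6085 -0.1606; 0.3493 -0.0240 -0.2143]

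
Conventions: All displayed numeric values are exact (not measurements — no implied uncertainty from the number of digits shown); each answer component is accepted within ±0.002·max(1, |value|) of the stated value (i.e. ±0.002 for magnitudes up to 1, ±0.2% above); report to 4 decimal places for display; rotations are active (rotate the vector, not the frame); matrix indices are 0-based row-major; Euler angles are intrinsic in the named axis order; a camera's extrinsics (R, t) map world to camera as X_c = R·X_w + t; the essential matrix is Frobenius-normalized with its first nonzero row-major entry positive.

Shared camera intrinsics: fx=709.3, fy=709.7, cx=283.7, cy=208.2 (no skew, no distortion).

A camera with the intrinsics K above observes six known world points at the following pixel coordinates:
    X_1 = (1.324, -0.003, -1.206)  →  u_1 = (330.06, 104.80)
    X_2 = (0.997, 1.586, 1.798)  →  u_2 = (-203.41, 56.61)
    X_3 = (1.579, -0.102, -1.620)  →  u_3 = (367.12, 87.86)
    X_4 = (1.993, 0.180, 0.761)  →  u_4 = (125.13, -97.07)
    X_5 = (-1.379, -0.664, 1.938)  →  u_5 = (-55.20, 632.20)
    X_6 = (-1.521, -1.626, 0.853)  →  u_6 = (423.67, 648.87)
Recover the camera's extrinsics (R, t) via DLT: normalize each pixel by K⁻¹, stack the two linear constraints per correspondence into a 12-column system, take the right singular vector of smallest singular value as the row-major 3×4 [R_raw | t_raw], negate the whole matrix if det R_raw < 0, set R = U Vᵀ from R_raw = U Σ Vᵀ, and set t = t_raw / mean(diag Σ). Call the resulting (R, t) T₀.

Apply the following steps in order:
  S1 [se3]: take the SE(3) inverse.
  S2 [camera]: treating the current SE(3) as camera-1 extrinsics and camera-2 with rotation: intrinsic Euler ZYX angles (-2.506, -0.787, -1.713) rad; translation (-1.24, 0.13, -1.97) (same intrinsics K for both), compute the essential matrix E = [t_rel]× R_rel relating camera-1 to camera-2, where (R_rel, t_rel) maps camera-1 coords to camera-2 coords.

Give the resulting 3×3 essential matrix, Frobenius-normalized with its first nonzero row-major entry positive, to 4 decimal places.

source (pnp_recover): camera pose = R=[0.0103 -0.8143 -0.5804; -0.9763 0.1174 -0.1820; 0.2164 0.5685 -0.7937], t=(-0.3599, 0.2808, 4.2199)
after S1 (invert_se3): R=[0.0103 -0.9763 0.2164; -0.8143 0.1174 0.5685; -0.5804 -0.1820 -0.7937], t=(-0.6353, -2.7251, 3.1916)
after S2 (essential): [0.3088 -0.3007 -0.5419; 0.4222 0.1961 -0.0092; -0.4073 -0.3331 -0.1645]

matrix = [0.3088 -0.3007 -0.5419; 0.4222 0.1961 -0.0092; -0.4073 -0.3331 -0.1645]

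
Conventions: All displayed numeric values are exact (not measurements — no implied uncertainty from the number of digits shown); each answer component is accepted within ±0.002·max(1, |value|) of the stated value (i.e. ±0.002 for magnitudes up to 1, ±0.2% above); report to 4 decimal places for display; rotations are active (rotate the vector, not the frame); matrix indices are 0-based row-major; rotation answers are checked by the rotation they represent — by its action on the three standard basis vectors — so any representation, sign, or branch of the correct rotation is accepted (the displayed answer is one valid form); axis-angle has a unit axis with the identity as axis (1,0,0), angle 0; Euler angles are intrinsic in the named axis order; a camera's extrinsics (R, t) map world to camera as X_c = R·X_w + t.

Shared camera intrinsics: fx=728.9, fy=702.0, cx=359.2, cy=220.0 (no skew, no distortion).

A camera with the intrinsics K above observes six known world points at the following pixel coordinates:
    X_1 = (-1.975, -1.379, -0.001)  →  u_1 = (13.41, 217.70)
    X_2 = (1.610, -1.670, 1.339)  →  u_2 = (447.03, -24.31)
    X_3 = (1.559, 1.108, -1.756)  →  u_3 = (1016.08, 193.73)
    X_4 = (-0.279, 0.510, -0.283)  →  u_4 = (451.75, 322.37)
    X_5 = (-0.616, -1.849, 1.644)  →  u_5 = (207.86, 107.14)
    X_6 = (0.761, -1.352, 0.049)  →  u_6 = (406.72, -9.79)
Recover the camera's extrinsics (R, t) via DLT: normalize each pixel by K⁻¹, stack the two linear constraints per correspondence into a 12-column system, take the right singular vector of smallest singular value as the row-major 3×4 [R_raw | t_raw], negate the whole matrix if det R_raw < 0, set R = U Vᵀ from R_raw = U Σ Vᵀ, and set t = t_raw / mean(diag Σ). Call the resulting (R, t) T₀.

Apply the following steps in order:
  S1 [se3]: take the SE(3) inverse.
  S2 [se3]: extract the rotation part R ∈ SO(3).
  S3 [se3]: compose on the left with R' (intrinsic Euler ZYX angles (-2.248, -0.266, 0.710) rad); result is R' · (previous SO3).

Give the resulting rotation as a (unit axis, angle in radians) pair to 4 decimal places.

source (pnp_recover): camera pose = R=[0.8249 0.5598 -0.0785; -0.5504 0.8270 0.1146; 0.1290 -0.0513 0.9903], t=(0.4300, 0.0400, 4.3401)
after S1 (invert_se3): R=[0.8249 -0.5504 0.1290; 0.5598 0.8270 -0.0513; -0.0785 0.1146 0.9903], t=(-0.8927, -0.0511, -4.2689)
after S2 (rot_of_se3): [0.8249 -0.5504 0.1290; 0.5598 0.8270 -0.0513; -0.0785 0.1146 0.9903]
after S3 (compose_so3): [-0.0777 0.8664 -0.4932; -0.8558 0.1959 0.4789; 0.5115 0.4593 0.7262]

rotation (axis_angle) = ((-0.0098, -0.5039, -0.8637), 1.6487)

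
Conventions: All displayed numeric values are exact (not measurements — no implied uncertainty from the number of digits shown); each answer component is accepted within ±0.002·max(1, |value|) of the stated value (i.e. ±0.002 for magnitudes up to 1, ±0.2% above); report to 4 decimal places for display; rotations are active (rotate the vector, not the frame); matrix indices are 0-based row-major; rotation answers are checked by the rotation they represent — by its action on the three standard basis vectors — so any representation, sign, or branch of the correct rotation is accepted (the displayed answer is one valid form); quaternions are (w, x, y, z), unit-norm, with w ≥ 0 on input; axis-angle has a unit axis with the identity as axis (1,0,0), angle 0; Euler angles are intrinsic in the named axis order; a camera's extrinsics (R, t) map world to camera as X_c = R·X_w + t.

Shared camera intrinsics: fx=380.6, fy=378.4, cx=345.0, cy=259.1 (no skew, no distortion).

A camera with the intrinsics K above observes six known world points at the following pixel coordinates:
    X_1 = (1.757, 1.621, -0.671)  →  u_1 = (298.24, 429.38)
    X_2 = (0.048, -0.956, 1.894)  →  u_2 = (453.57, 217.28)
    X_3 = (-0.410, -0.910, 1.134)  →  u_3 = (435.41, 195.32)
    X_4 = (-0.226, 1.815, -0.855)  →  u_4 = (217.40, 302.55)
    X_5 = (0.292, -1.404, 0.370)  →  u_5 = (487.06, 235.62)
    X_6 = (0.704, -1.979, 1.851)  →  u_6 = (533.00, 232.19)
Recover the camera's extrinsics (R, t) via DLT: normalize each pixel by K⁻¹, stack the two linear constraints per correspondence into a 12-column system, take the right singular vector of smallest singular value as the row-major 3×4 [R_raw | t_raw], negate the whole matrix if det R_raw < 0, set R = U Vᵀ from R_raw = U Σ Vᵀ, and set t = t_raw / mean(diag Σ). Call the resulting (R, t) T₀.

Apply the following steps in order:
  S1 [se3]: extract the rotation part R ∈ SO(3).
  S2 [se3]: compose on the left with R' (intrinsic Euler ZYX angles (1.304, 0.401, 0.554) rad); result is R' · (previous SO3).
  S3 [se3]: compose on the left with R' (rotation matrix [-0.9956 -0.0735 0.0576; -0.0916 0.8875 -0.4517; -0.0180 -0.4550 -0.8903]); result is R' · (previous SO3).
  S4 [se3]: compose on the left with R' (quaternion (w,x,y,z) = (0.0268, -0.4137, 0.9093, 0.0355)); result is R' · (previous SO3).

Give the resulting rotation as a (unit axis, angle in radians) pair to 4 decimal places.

rotation (axis_angle) = ((-0.3059, -0.2663, -0.9141), 2.8631)

source (pnp_recover): camera pose = R=[0.3856 -0.8607 0.3325; 0.9197 0.3299 -0.2127; 0.0734 0.3878 0.9188], t=(0.3206, -0.0201, 4.9142)
after S1 (rot_of_se3): [0.3856 -0.8607 0.3325; 0.9197 0.3299 -0.2127; 0.0734 0.3878 0.9188]
after S2 (compose_so3): [-0.5674 -0.2309 0.7904; 0.7442 -0.5547 0.3722; 0.3524 0.7994 0.4866]
after S3 (compose_so3): [0.5306 0.3167 -0.7862; 0.5532 -0.8322 0.0381; -0.6422 -0.4552 -0.6168]
after S4 (compose_so3): [-0.7779 0.4110 0.4753; -0.0915 -0.8224 0.5615; 0.6217 0.3934 0.6774]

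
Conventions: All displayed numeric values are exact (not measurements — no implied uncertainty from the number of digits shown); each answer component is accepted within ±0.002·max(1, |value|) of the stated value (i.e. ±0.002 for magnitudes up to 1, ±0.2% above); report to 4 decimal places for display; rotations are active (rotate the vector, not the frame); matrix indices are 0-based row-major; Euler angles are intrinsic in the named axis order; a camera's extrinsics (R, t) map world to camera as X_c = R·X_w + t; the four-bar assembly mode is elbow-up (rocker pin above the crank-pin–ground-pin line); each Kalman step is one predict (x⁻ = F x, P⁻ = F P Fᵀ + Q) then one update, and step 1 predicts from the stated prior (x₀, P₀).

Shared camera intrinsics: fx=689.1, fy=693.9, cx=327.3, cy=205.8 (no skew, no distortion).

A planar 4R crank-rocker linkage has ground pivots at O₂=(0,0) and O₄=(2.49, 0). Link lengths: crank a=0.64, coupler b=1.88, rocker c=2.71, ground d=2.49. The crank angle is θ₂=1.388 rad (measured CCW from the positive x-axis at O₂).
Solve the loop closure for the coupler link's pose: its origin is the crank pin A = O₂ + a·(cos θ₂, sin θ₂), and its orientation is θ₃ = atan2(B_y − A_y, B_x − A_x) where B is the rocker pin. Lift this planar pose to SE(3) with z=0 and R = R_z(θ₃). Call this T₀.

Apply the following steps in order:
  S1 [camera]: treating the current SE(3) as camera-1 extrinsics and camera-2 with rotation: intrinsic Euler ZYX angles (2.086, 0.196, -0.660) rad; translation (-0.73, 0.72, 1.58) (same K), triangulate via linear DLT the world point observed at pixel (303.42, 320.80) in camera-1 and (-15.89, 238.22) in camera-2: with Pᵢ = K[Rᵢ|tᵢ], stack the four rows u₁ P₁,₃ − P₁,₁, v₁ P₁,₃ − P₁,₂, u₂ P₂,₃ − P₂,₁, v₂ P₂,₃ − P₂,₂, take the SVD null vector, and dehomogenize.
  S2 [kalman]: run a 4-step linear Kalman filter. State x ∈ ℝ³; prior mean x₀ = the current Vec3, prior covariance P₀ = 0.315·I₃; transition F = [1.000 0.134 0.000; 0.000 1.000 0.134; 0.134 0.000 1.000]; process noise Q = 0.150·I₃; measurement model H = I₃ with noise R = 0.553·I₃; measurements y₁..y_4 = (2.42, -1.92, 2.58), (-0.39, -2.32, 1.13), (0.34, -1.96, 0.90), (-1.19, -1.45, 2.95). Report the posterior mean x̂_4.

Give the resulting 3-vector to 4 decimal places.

result = (-0.4942, -1.3335, 1.9516)

source (fourbar_fk): coupler pose = R=[0.4812 -0.8766 0.0000; 0.8766 0.4812 0.0000; 0.0000 0.0000 1.0000], t=(0.1163, 0.6293, 0.0000)
after S1 (triangulate): (-0.4162, -0.0369, 1.4888)
after S2 (kf_track): (-0.4942, -1.3335, 1.9516)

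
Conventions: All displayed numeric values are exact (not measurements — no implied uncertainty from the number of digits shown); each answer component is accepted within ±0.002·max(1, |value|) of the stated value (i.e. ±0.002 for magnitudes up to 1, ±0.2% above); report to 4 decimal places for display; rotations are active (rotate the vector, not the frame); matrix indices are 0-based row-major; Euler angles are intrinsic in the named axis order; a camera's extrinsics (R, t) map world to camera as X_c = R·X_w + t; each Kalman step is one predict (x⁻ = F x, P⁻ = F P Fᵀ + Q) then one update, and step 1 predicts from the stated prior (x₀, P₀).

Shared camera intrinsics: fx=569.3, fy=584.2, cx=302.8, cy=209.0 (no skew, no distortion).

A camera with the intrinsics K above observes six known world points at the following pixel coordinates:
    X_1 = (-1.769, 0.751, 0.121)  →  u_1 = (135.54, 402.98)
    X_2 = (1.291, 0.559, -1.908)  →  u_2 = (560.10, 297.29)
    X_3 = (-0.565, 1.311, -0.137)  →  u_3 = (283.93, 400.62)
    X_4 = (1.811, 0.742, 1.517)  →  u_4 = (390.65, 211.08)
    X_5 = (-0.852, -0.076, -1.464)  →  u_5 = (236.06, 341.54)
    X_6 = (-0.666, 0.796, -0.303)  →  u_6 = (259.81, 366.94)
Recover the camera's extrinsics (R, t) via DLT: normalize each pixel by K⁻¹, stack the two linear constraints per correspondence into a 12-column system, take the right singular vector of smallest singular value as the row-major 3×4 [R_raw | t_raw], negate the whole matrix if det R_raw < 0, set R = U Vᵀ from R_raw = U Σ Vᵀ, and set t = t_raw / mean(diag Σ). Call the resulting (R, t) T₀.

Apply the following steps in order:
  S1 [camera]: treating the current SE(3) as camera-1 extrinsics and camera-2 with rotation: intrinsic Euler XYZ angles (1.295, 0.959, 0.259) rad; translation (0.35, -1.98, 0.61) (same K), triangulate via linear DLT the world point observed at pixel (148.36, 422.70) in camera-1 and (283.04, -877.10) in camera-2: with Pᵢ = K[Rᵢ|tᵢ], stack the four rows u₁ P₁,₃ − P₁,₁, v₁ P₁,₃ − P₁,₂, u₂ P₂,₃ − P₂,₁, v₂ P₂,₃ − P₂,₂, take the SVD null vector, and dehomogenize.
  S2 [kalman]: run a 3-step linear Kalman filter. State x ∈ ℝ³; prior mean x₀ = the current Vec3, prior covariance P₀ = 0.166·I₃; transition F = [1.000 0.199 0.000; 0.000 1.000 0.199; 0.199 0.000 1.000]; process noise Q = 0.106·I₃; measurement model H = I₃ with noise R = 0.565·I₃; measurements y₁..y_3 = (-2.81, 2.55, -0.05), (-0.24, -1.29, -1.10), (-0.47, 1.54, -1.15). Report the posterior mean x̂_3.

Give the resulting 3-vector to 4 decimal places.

source (pnp_recover): camera pose = R=[0.8756 0.3348 -0.3482; -0.4063 0.9004 -0.1558; 0.2614 0.2779 0.9244], t=(-0.1700, 0.3299, 5.2796)
after S1 (triangulate): (-1.8616, 1.4570, 1.0057)
after S2 (kf_track): (-0.8791, 1.0527, -0.7989)

result = (-0.8791, 1.0527, -0.7989)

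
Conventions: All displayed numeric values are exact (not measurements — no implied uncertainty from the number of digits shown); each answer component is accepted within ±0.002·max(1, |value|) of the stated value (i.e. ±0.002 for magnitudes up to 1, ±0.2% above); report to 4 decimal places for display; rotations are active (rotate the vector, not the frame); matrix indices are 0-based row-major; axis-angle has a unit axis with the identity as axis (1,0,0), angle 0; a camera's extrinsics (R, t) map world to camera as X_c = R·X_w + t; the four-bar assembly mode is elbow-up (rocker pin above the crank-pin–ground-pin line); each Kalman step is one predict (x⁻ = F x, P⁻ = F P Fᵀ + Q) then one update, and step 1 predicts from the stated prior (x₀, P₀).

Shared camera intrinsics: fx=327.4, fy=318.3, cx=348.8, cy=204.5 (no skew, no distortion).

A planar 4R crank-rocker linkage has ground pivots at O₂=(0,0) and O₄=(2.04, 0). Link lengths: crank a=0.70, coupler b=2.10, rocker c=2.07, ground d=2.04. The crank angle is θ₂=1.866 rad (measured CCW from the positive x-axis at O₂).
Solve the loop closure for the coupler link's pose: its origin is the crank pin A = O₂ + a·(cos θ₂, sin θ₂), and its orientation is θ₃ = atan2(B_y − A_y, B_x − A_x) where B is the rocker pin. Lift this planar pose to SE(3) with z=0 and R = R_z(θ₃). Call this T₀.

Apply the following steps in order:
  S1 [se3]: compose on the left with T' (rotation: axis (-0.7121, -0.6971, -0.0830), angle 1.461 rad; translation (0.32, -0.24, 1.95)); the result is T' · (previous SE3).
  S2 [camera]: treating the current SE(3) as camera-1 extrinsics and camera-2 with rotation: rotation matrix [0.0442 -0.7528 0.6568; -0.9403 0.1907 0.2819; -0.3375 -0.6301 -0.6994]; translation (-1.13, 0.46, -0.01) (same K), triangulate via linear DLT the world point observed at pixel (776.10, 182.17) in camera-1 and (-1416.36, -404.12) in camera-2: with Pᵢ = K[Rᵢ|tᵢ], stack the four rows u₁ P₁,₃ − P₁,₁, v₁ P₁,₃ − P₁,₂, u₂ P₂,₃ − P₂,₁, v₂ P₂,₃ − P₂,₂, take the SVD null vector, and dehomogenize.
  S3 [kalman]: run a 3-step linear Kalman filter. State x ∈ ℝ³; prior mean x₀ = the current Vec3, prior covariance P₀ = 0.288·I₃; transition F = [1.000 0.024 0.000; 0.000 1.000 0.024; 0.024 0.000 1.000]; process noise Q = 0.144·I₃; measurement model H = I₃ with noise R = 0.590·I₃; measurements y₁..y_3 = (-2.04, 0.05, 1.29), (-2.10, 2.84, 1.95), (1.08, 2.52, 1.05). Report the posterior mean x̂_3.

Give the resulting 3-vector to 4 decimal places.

result = (-0.1765, 1.7109, 0.8983)

source (fourbar_fk): coupler pose = R=[0.7814 -0.6241 0.0000; 0.6241 0.7814 0.0000; 0.0000 0.0000 1.0000], t=(-0.2037, 0.6697, 0.0000)
after S1 (compose_se3): R=[0.7658 0.0596 -0.6403; 0.6194 0.1994 0.7594; 0.1730 -0.9781 0.1158], t=(0.5570, 0.0500, 1.3586)
after S2 (triangulate): (0.8655, 0.0240, -0.9056)
after S3 (kf_track): (-0.1765, 1.7109, 0.8983)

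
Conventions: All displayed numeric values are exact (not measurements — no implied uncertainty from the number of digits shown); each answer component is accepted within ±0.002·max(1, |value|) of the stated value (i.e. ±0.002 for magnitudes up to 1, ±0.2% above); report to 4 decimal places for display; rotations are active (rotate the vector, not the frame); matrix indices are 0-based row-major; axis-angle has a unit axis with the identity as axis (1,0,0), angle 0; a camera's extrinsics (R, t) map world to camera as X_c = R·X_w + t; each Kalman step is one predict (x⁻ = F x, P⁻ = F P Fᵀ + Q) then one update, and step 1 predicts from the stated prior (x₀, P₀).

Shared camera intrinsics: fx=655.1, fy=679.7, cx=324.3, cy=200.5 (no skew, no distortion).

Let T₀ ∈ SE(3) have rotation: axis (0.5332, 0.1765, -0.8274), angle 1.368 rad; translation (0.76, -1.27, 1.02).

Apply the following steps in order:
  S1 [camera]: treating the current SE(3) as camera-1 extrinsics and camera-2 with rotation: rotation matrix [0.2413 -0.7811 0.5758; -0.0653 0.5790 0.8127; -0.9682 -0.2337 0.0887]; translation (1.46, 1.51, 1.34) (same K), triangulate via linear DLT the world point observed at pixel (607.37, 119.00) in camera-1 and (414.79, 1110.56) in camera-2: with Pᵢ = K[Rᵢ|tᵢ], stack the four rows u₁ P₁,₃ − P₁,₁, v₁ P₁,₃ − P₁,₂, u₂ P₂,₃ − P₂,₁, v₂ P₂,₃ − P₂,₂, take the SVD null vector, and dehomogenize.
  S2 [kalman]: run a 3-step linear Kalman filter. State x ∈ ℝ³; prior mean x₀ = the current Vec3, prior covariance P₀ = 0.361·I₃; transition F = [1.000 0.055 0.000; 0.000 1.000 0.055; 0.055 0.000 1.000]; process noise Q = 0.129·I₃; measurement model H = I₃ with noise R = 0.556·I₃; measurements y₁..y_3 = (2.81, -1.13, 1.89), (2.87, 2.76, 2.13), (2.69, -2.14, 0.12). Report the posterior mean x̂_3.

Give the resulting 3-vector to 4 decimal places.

result = (1.9728, 0.1103, 1.1361)

after S1 (triangulate): (-1.5431, 1.6765, 0.9923)
after S2 (kf_track): (1.9728, 0.1103, 1.1361)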